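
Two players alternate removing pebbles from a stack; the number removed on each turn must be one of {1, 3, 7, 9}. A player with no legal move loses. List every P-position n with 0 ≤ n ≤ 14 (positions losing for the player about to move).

G(0) = 0
G(1) = mex{0} = 1
G(2) = mex{1} = 0
G(3) = mex{0,0} = 1
G(4) = mex{1,1} = 0
G(5) = mex{0,0} = 1
G(6) = mex{1,1} = 0
G(7) = mex{0,0,0} = 1
G(8) = mex{1,1,1} = 0
G(9) = mex{0,0,0,0} = 1
G(10) = mex{1,1,1,1} = 0
G(11) = mex{0,0,0,0} = 1
G(12) = mex{1,1,1,1} = 0
G(13) = mex{0,0,0,0} = 1
G(14) = mex{1,1,1,1} = 0
P-positions are exactly the n with G(n) = 0.

0, 2, 4, 6, 8, 10, 12, 14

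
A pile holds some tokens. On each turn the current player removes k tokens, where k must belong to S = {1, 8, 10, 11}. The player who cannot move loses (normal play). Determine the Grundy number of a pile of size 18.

0

n :  0  1  2  3  4  5  6  7  8  9 10 11 12 13 14 15 16 17 18
G :  0  1  0  1  0  1  0  1  2  0  1  2  3  2  3  2  3  2  0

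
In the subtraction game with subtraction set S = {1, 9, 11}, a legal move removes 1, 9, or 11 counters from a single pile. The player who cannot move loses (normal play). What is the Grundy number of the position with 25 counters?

G(0) = 0
G(1) = mex{0} = 1
G(2) = mex{1} = 0
G(3) = mex{0} = 1
G(4) = mex{1} = 0
G(5) = mex{0} = 1
G(6) = mex{1} = 0
G(7) = mex{0} = 1
G(8) = mex{1} = 0
G(9) = mex{0,0} = 1
G(10) = mex{1,1} = 0
G(11) = mex{0,0,0} = 1
G(12) = mex{1,1,1} = 0
G(13) = mex{0,0,0} = 1
G(14) = mex{1,1,1} = 0
G(15) = mex{0,0,0} = 1
G(16) = mex{1,1,1} = 0
G(17) = mex{0,0,0} = 1
G(18) = mex{1,1,1} = 0
G(19) = mex{0,0,0} = 1
G(20) = mex{1,1,1} = 0
G(21) = mex{0,0,0} = 1
G(22) = mex{1,1,1} = 0
G(23) = mex{0,0,0} = 1
G(24) = mex{1,1,1} = 0
G(25) = mex{0,0,0} = 1

1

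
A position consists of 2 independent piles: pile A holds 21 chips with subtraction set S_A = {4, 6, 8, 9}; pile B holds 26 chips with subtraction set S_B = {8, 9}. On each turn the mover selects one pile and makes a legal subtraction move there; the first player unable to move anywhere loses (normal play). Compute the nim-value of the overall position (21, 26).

3

Pile A, S = {4, 6, 8, 9}:
n :  0  1  2  3  4  5  6  7  8  9 10 11 12 13 14 15 16 17 18 19 20 21
G :  0  0  0  0  1  1  1  1  2  2  2  2  3  0  0  0  0  1  1  1  1  2
G_A(21) = 2.
Pile B, S = {8, 9}:
G(0) = 0
G(1) = mex{} = 0
G(2) = mex{} = 0
G(3) = mex{} = 0
G(4) = mex{} = 0
G(5) = mex{} = 0
G(6) = mex{} = 0
G(7) = mex{} = 0
G(8) = mex{0} = 1
G(9) = mex{0,0} = 1
G(10) = mex{0,0} = 1
G(11) = mex{0,0} = 1
G(12) = mex{0,0} = 1
G(13) = mex{0,0} = 1
G(14) = mex{0,0} = 1
G(15) = mex{0,0} = 1
G(16) = mex{1,0} = 2
G(17) = mex{1,1} = 0
G(18) = mex{1,1} = 0
G(19) = mex{1,1} = 0
G(20) = mex{1,1} = 0
G(21) = mex{1,1} = 0
G(22) = mex{1,1} = 0
G(23) = mex{1,1} = 0
G(24) = mex{2,1} = 0
G(25) = mex{0,2} = 1
G(26) = mex{0,0} = 1
G_B(26) = 1.
Combined Grundy value = 2 ⊕ 1 = 3.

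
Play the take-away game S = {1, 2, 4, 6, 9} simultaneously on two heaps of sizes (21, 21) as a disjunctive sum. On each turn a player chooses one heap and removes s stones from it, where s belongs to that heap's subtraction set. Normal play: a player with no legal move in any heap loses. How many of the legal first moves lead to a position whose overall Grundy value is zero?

0

All heaps use S = {1, 2, 4, 6, 9}:
G(0) = 0
G(1) = mex{0} = 1
G(2) = mex{1,0} = 2
G(3) = mex{2,1} = 0
G(4) = mex{0,2,0} = 1
G(5) = mex{1,0,1} = 2
G(6) = mex{2,1,2,0} = 3
G(7) = mex{3,2,0,1} = 4
G(8) = mex{4,3,1,2} = 0
G(9) = mex{0,4,2,0,0} = 1
G(10) = mex{1,0,3,1,1} = 2
G(11) = mex{2,1,4,2,2} = 0
G(12) = mex{0,2,0,3,0} = 1
G(13) = mex{1,0,1,4,1} = 2
G(14) = mex{2,1,2,0,2} = 3
G(15) = mex{3,2,0,1,3} = 4
G(16) = mex{4,3,1,2,4} = 0
G(17) = mex{0,4,2,0,0} = 1
G(18) = mex{1,0,3,1,1} = 2
G(19) = mex{2,1,4,2,2} = 0
G(20) = mex{0,2,0,3,0} = 1
G(21) = mex{1,0,1,4,1} = 2
Heap A: G(21) = 2.
Heap B: G(21) = 2.
Combined Grundy value = 2 ⊕ 2 = 0.
A winning move leaves total XOR = 0, i.e. changes one component's Grundy value g to g ⊕ X where X is the current total.
Heap A: target g' = 2⊕0 = 2, but every legal move changes the Grundy value (mex property), so 0 moves.
Heap B: target g' = 2⊕0 = 2, but every legal move changes the Grundy value (mex property), so 0 moves.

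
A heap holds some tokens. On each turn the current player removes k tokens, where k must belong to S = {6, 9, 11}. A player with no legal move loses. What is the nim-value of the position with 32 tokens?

2

n :  0  1  2  3  4  5  6  7  8  9 10 11 12 13 14 15 16 17 18 19 20 21 22 23 24 25 26 27 28 29 30 31 32
G :  0  0  0  0  0  0  1  1  1  1  1  1  2  2  2  2  2  0  0  0  0  0  0  1  1  1  1  1  1  2  2  2  2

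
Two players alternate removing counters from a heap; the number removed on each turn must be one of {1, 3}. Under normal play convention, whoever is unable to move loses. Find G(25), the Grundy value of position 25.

n :  0  1  2  3  4  5  6  7  8  9 10 11 12 13 14 15 16 17 18 19 20 21 22 23 24 25
G :  0  1  0  1  0  1  0  1  0  1  0  1  0  1  0  1  0  1  0  1  0  1  0  1  0  1

1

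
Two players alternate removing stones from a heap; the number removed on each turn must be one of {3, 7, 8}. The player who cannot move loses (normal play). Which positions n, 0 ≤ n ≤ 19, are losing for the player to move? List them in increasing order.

0, 1, 2, 6, 11, 12, 16, 17

n :  0  1  2  3  4  5  6  7  8  9 10 11 12 13 14 15 16 17 18 19
G :  0  0  0  1  1  1  0  2  2  1  3  0  0  2  1  1  0  0  2  1
P-positions are exactly the n with G(n) = 0.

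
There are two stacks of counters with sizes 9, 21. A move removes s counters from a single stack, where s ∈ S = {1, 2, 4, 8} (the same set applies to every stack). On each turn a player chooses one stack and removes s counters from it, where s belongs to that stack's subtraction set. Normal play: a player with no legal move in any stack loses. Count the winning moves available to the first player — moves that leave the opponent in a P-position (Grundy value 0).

All stacks use S = {1, 2, 4, 8}:
G(0) = 0
G(1) = mex{0} = 1
G(2) = mex{1,0} = 2
G(3) = mex{2,1} = 0
G(4) = mex{0,2,0} = 1
G(5) = mex{1,0,1} = 2
G(6) = mex{2,1,2} = 0
G(7) = mex{0,2,0} = 1
G(8) = mex{1,0,1,0} = 2
G(9) = mex{2,1,2,1} = 0
G(10) = mex{0,2,0,2} = 1
G(11) = mex{1,0,1,0} = 2
G(12) = mex{2,1,2,1} = 0
G(13) = mex{0,2,0,2} = 1
G(14) = mex{1,0,1,0} = 2
G(15) = mex{2,1,2,1} = 0
G(16) = mex{0,2,0,2} = 1
G(17) = mex{1,0,1,0} = 2
G(18) = mex{2,1,2,1} = 0
G(19) = mex{0,2,0,2} = 1
G(20) = mex{1,0,1,0} = 2
G(21) = mex{2,1,2,1} = 0
Stack A: G(9) = 0.
Stack B: G(21) = 0.
Combined Grundy value = 0 ⊕ 0 = 0.
A winning move leaves total XOR = 0, i.e. changes one component's Grundy value g to g ⊕ X where X is the current total.
Stack A: target g' = 0⊕0 = 0, but every legal move changes the Grundy value (mex property), so 0 moves.
Stack B: target g' = 0⊕0 = 0, but every legal move changes the Grundy value (mex property), so 0 moves.

0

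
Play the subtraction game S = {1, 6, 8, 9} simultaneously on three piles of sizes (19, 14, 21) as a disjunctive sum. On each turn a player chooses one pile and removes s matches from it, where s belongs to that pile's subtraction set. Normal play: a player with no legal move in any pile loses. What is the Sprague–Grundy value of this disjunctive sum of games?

All piles use S = {1, 6, 8, 9}:
n :  0  1  2  3  4  5  6  7  8  9 10 11 12 13 14 15 16 17 18 19 20 21
G :  0  1  0  1  0  1  2  0  1  2  3  2  3  2  0  1  2  0  1  0  1  0
Pile A: G(19) = 0.
Pile B: G(14) = 0.
Pile C: G(21) = 0.
Combined Grundy value = 0 ⊕ 0 ⊕ 0 = 0.

0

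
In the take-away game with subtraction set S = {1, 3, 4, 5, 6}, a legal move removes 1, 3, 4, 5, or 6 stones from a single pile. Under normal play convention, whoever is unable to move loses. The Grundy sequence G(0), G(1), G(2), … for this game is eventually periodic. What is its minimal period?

G(0) = 0
G(1) = mex{0} = 1
G(2) = mex{1} = 0
G(3) = mex{0,0} = 1
G(4) = mex{1,1,0} = 2
G(5) = mex{2,0,1,0} = 3
G(6) = mex{3,1,0,1,0} = 2
G(7) = mex{2,2,1,0,1} = 3
G(8) = mex{3,3,2,1,0} = 4
G(9) = mex{4,2,3,2,1} = 0
G(10) = mex{0,3,2,3,2} = 1
G(11) = mex{1,4,3,2,3} = 0
G(12) = mex{0,0,4,3,2} = 1
G(13) = mex{1,1,0,4,3} = 2
G(14) = mex{2,0,1,0,4} = 3
G(15) = mex{3,1,0,1,0} = 2
G(16) = mex{2,2,1,0,1} = 3
G(17) = mex{3,3,2,1,0} = 4
G(18) = mex{4,2,3,2,1} = 0
G(19) = mex{0,3,2,3,2} = 1
G(n+9) = G(n) holds for n = 0,…,5 (a full window of length max(S) = 6), so the sequence is purely periodic with period 9.

9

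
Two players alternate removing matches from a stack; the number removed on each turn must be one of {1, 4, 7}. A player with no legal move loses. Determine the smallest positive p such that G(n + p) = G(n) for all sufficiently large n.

n :  0  1  2  3  4  5  6  7  8  9 10 11 12 13 14 15 16 17
G :  0  1  0  1  2  0  1  2  0  1  0  1  2  0  1  2  0  1
G(n+8) = G(n) holds for n = 0,…,6 (a full window of length max(S) = 7), so the sequence is purely periodic with period 8.

8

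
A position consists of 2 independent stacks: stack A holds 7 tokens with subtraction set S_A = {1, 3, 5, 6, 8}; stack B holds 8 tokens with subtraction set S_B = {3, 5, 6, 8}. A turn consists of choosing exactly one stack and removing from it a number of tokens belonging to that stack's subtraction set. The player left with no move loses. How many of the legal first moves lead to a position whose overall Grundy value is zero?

Stack A, S = {1, 3, 5, 6, 8}:
n : 0 1 2 3 4 5 6 7
G : 0 1 0 1 0 1 2 3
G_A(7) = 3.
Stack B, S = {3, 5, 6, 8}:
n : 0 1 2 3 4 5 6 7 8
G : 0 0 0 1 1 1 2 2 2
G_B(8) = 2.
Combined Grundy value = 3 ⊕ 2 = 1.
A winning move leaves total XOR = 0, i.e. changes one component's Grundy value g to g ⊕ X where X is the current total.
Stack A: need g' = 3⊕1 = 2. Options: 7−1→G=2, 7−3→G=0, 7−5→G=0, 7−6→G=1. Hits: 1.
Stack B: need g' = 2⊕1 = 3. Options: 8−3→G=1, 8−5→G=1, 8−6→G=0, 8−8→G=0. Hits: 0.

1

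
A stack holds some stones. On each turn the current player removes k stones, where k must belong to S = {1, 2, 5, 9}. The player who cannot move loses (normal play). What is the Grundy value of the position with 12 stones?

n :  0  1  2  3  4  5  6  7  8  9 10 11 12
G :  0  1  2  0  1  2  0  1  2  3  0  1  2

2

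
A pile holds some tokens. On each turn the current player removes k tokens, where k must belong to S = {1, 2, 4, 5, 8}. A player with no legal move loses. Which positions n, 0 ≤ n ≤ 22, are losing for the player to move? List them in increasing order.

0, 3, 6, 9, 12, 15, 18, 21

n :  0  1  2  3  4  5  6  7  8  9 10 11 12 13 14 15 16 17 18 19 20 21 22
G :  0  1  2  0  1  2  0  1  2  0  1  2  0  1  2  0  1  2  0  1  2  0  1
P-positions are exactly the n with G(n) = 0.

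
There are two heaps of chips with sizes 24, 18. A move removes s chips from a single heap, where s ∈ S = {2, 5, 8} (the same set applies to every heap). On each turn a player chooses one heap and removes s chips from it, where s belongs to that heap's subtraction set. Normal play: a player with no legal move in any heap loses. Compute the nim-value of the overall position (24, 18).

All heaps use S = {2, 5, 8}:
G(0) = 0
G(1) = mex{} = 0
G(2) = mex{0} = 1
G(3) = mex{0} = 1
G(4) = mex{1} = 0
G(5) = mex{1,0} = 2
G(6) = mex{0,0} = 1
G(7) = mex{2,1} = 0
G(8) = mex{1,1,0} = 2
G(9) = mex{0,0,0} = 1
G(10) = mex{2,2,1} = 0
G(11) = mex{1,1,1} = 0
G(12) = mex{0,0,0} = 1
G(13) = mex{0,2,2} = 1
G(14) = mex{1,1,1} = 0
G(15) = mex{1,0,0} = 2
G(16) = mex{0,0,2} = 1
G(17) = mex{2,1,1} = 0
G(18) = mex{1,1,0} = 2
G(19) = mex{0,0,0} = 1
G(20) = mex{2,2,1} = 0
G(21) = mex{1,1,1} = 0
G(22) = mex{0,0,0} = 1
G(23) = mex{0,2,2} = 1
G(24) = mex{1,1,1} = 0
Heap A: G(24) = 0.
Heap B: G(18) = 2.
Combined Grundy value = 0 ⊕ 2 = 2.

2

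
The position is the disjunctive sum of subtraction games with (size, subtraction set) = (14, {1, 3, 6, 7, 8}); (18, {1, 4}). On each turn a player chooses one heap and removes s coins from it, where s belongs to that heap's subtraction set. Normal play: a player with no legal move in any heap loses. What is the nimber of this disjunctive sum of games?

0

Heap A, S = {1, 3, 6, 7, 8}:
n :  0  1  2  3  4  5  6  7  8  9 10 11 12 13 14
G :  0  1  0  1  0  1  2  3  2  3  2  3  4  0  1
G_A(14) = 1.
Heap B, S = {1, 4}:
n :  0  1  2  3  4  5  6  7  8  9 10 11 12 13 14 15 16 17 18
G :  0  1  0  1  2  0  1  0  1  2  0  1  0  1  2  0  1  0  1
G_B(18) = 1.
Combined Grundy value = 1 ⊕ 1 = 0.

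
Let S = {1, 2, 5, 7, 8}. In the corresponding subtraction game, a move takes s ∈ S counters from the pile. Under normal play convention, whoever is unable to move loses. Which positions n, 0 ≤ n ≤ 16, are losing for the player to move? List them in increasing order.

0, 3, 6, 9, 12, 15

n :  0  1  2  3  4  5  6  7  8  9 10 11 12 13 14 15 16
G :  0  1  2  0  1  2  0  1  2  0  1  2  0  1  2  0  1
P-positions are exactly the n with G(n) = 0.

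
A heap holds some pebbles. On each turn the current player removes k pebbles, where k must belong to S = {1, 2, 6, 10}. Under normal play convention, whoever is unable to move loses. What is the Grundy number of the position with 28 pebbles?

3

G(0) = 0
G(1) = mex{0} = 1
G(2) = mex{1,0} = 2
G(3) = mex{2,1} = 0
G(4) = mex{0,2} = 1
G(5) = mex{1,0} = 2
G(6) = mex{2,1,0} = 3
G(7) = mex{3,2,1} = 0
G(8) = mex{0,3,2} = 1
G(9) = mex{1,0,0} = 2
G(10) = mex{2,1,1,0} = 3
G(11) = mex{3,2,2,1} = 0
G(12) = mex{0,3,3,2} = 1
G(13) = mex{1,0,0,0} = 2
G(14) = mex{2,1,1,1} = 0
G(15) = mex{0,2,2,2} = 1
G(16) = mex{1,0,3,3} = 2
G(17) = mex{2,1,0,0} = 3
G(18) = mex{3,2,1,1} = 0
G(19) = mex{0,3,2,2} = 1
G(20) = mex{1,0,0,3} = 2
G(21) = mex{2,1,1,0} = 3
G(22) = mex{3,2,2,1} = 0
G(23) = mex{0,3,3,2} = 1
G(24) = mex{1,0,0,0} = 2
G(25) = mex{2,1,1,1} = 0
G(26) = mex{0,2,2,2} = 1
G(27) = mex{1,0,3,3} = 2
G(28) = mex{2,1,0,0} = 3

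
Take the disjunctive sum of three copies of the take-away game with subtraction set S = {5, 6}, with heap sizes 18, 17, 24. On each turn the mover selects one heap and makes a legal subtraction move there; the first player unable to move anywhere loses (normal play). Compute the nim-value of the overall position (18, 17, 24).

All heaps use S = {5, 6}:
G(0) = 0
G(1) = mex{} = 0
G(2) = mex{} = 0
G(3) = mex{} = 0
G(4) = mex{} = 0
G(5) = mex{0} = 1
G(6) = mex{0,0} = 1
G(7) = mex{0,0} = 1
G(8) = mex{0,0} = 1
G(9) = mex{0,0} = 1
G(10) = mex{1,0} = 2
G(11) = mex{1,1} = 0
G(12) = mex{1,1} = 0
G(13) = mex{1,1} = 0
G(14) = mex{1,1} = 0
G(15) = mex{2,1} = 0
G(16) = mex{0,2} = 1
G(17) = mex{0,0} = 1
G(18) = mex{0,0} = 1
G(19) = mex{0,0} = 1
G(20) = mex{0,0} = 1
G(21) = mex{1,0} = 2
G(22) = mex{1,1} = 0
G(23) = mex{1,1} = 0
G(24) = mex{1,1} = 0
Heap A: G(18) = 1.
Heap B: G(17) = 1.
Heap C: G(24) = 0.
Combined Grundy value = 1 ⊕ 1 ⊕ 0 = 0.

0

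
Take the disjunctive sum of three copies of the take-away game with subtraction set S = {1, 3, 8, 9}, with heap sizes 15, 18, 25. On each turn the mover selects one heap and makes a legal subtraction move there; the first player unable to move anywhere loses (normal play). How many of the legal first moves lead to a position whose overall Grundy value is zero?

All heaps use S = {1, 3, 8, 9}:
n :  0  1  2  3  4  5  6  7  8  9 10 11 12 13 14 15 16 17 18 19 20 21 22 23 24 25
G :  0  1  0  1  0  1  0  1  2  3  2  3  2  3  2  3  0  1  0  1  0  1  0  1  2  3
Heap A: G(15) = 3.
Heap B: G(18) = 0.
Heap C: G(25) = 3.
Combined Grundy value = 3 ⊕ 0 ⊕ 3 = 0.
A winning move leaves total XOR = 0, i.e. changes one component's Grundy value g to g ⊕ X where X is the current total.
Heap A: target g' = 3⊕0 = 3, but every legal move changes the Grundy value (mex property), so 0 moves.
Heap B: target g' = 0⊕0 = 0, but every legal move changes the Grundy value (mex property), so 0 moves.
Heap C: target g' = 3⊕0 = 3, but every legal move changes the Grundy value (mex property), so 0 moves.

0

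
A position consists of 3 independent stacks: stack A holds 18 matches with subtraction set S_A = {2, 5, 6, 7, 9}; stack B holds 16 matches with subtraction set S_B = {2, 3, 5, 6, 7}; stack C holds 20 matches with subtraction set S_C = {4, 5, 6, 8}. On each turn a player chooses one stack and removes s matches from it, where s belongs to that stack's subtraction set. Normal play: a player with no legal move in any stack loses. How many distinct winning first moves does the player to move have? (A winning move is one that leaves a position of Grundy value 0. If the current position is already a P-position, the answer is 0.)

0

Stack A, S = {2, 5, 6, 7, 9}:
G(0) = 0
G(1) = mex{} = 0
G(2) = mex{0} = 1
G(3) = mex{0} = 1
G(4) = mex{1} = 0
G(5) = mex{1,0} = 2
G(6) = mex{0,0,0} = 1
G(7) = mex{2,1,0,0} = 3
G(8) = mex{1,1,1,0} = 2
G(9) = mex{3,0,1,1,0} = 2
G(10) = mex{2,2,0,1,0} = 3
G(11) = mex{2,1,2,0,1} = 3
G(12) = mex{3,3,1,2,1} = 0
G(13) = mex{3,2,3,1,0} = 4
G(14) = mex{0,2,2,3,2} = 1
G(15) = mex{4,3,2,2,1} = 0
G(16) = mex{1,3,3,2,3} = 0
G(17) = mex{0,0,3,3,2} = 1
G(18) = mex{0,4,0,3,2} = 1
G_A(18) = 1.
Stack B, S = {2, 3, 5, 6, 7}:
G(0) = 0
G(1) = mex{} = 0
G(2) = mex{0} = 1
G(3) = mex{0,0} = 1
G(4) = mex{1,0} = 2
G(5) = mex{1,1,0} = 2
G(6) = mex{2,1,0,0} = 3
G(7) = mex{2,2,1,0,0} = 3
G(8) = mex{3,2,1,1,0} = 4
G(9) = mex{3,3,2,1,1} = 0
G(10) = mex{4,3,2,2,1} = 0
G(11) = mex{0,4,3,2,2} = 1
G(12) = mex{0,0,3,3,2} = 1
G(13) = mex{1,0,4,3,3} = 2
G(14) = mex{1,1,0,4,3} = 2
G(15) = mex{2,1,0,0,4} = 3
G(16) = mex{2,2,1,0,0} = 3
G_B(16) = 3.
Stack C, S = {4, 5, 6, 8}:
G(0) = 0
G(1) = mex{} = 0
G(2) = mex{} = 0
G(3) = mex{} = 0
G(4) = mex{0} = 1
G(5) = mex{0,0} = 1
G(6) = mex{0,0,0} = 1
G(7) = mex{0,0,0} = 1
G(8) = mex{1,0,0,0} = 2
G(9) = mex{1,1,0,0} = 2
G(10) = mex{1,1,1,0} = 2
G(11) = mex{1,1,1,0} = 2
G(12) = mex{2,1,1,1} = 0
G(13) = mex{2,2,1,1} = 0
G(14) = mex{2,2,2,1} = 0
G(15) = mex{2,2,2,1} = 0
G(16) = mex{0,2,2,2} = 1
G(17) = mex{0,0,2,2} = 1
G(18) = mex{0,0,0,2} = 1
G(19) = mex{0,0,0,2} = 1
G(20) = mex{1,0,0,0} = 2
G_C(20) = 2.
Combined Grundy value = 1 ⊕ 3 ⊕ 2 = 0.
A winning move leaves total XOR = 0, i.e. changes one component's Grundy value g to g ⊕ X where X is the current total.
Stack A: target g' = 1⊕0 = 1, but every legal move changes the Grundy value (mex property), so 0 moves.
Stack B: target g' = 3⊕0 = 3, but every legal move changes the Grundy value (mex property), so 0 moves.
Stack C: target g' = 2⊕0 = 2, but every legal move changes the Grundy value (mex property), so 0 moves.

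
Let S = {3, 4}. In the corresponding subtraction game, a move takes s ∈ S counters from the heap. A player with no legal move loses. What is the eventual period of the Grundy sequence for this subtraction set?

n :  0  1  2  3  4  5  6  7  8  9 10 11 12 13 14 15
G :  0  0  0  1  1  1  2  0  0  0  1  1  1  2  0  0
G(n+7) = G(n) holds for n = 0,…,3 (a full window of length max(S) = 4), so the sequence is purely periodic with period 7.

7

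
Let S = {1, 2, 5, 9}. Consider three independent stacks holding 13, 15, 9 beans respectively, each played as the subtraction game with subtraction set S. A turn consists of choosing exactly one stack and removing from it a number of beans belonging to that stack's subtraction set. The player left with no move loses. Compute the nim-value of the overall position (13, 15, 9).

All stacks use S = {1, 2, 5, 9}:
n :  0  1  2  3  4  5  6  7  8  9 10 11 12 13 14 15
G :  0  1  2  0  1  2  0  1  2  3  0  1  2  0  1  2
Stack A: G(13) = 0.
Stack B: G(15) = 2.
Stack C: G(9) = 3.
Combined Grundy value = 0 ⊕ 2 ⊕ 3 = 1.

1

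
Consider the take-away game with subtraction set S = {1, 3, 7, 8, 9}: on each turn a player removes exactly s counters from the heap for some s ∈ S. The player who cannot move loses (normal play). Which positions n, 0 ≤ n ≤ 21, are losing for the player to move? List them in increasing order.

0, 2, 4, 6, 16, 18, 20

G(0) = 0
G(1) = mex{0} = 1
G(2) = mex{1} = 0
G(3) = mex{0,0} = 1
G(4) = mex{1,1} = 0
G(5) = mex{0,0} = 1
G(6) = mex{1,1} = 0
G(7) = mex{0,0,0} = 1
G(8) = mex{1,1,1,0} = 2
G(9) = mex{2,0,0,1,0} = 3
G(10) = mex{3,1,1,0,1} = 2
G(11) = mex{2,2,0,1,0} = 3
G(12) = mex{3,3,1,0,1} = 2
G(13) = mex{2,2,0,1,0} = 3
G(14) = mex{3,3,1,0,1} = 2
G(15) = mex{2,2,2,1,0} = 3
G(16) = mex{3,3,3,2,1} = 0
G(17) = mex{0,2,2,3,2} = 1
G(18) = mex{1,3,3,2,3} = 0
G(19) = mex{0,0,2,3,2} = 1
G(20) = mex{1,1,3,2,3} = 0
G(21) = mex{0,0,2,3,2} = 1
P-positions are exactly the n with G(n) = 0.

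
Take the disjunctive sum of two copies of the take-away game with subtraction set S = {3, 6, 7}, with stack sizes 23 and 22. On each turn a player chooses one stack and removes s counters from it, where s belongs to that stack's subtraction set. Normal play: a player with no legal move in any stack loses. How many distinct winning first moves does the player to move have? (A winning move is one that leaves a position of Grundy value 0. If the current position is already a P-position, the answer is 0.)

2

All stacks use S = {3, 6, 7}:
n :  0  1  2  3  4  5  6  7  8  9 10 11 12 13 14 15 16 17 18 19 20 21 22 23
G :  0  0  0  1  1  1  2  2  2  3  0  0  0  1  1  1  2  2  2  3  0  0  0  1
Stack A: G(23) = 1.
Stack B: G(22) = 0.
Combined Grundy value = 1 ⊕ 0 = 1.
A winning move leaves total XOR = 0, i.e. changes one component's Grundy value g to g ⊕ X where X is the current total.
Stack A: need g' = 1⊕1 = 0. Options: 23−3→G=0, 23−6→G=2, 23−7→G=2. Hits: 1.
Stack B: need g' = 0⊕1 = 1. Options: 22−3→G=3, 22−6→G=2, 22−7→G=1. Hits: 1.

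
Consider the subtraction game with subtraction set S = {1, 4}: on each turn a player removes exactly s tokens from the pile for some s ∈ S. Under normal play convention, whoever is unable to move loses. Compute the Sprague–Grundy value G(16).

G(0) = 0
G(1) = mex{0} = 1
G(2) = mex{1} = 0
G(3) = mex{0} = 1
G(4) = mex{1,0} = 2
G(5) = mex{2,1} = 0
G(6) = mex{0,0} = 1
G(7) = mex{1,1} = 0
G(8) = mex{0,2} = 1
G(9) = mex{1,0} = 2
G(10) = mex{2,1} = 0
G(11) = mex{0,0} = 1
G(12) = mex{1,1} = 0
G(13) = mex{0,2} = 1
G(14) = mex{1,0} = 2
G(15) = mex{2,1} = 0
G(16) = mex{0,0} = 1

1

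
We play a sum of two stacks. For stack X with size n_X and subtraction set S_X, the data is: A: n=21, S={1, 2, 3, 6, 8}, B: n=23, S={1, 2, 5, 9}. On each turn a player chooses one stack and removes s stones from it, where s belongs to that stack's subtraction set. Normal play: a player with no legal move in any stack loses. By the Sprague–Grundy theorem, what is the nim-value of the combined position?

3

Stack A, S = {1, 2, 3, 6, 8}:
G(0) = 0
G(1) = mex{0} = 1
G(2) = mex{1,0} = 2
G(3) = mex{2,1,0} = 3
G(4) = mex{3,2,1} = 0
G(5) = mex{0,3,2} = 1
G(6) = mex{1,0,3,0} = 2
G(7) = mex{2,1,0,1} = 3
G(8) = mex{3,2,1,2,0} = 4
G(9) = mex{4,3,2,3,1} = 0
G(10) = mex{0,4,3,0,2} = 1
G(11) = mex{1,0,4,1,3} = 2
G(12) = mex{2,1,0,2,0} = 3
G(13) = mex{3,2,1,3,1} = 0
G(14) = mex{0,3,2,4,2} = 1
G(15) = mex{1,0,3,0,3} = 2
G(16) = mex{2,1,0,1,4} = 3
G(17) = mex{3,2,1,2,0} = 4
G(18) = mex{4,3,2,3,1} = 0
G(19) = mex{0,4,3,0,2} = 1
G(20) = mex{1,0,4,1,3} = 2
G(21) = mex{2,1,0,2,0} = 3
G_A(21) = 3.
Stack B, S = {1, 2, 5, 9}:
n :  0  1  2  3  4  5  6  7  8  9 10 11 12 13 14 15 16 17 18 19 20 21 22 23
G :  0  1  2  0  1  2  0  1  2  3  0  1  2  0  1  2  0  1  2  3  0  1  2  0
G_B(23) = 0.
Combined Grundy value = 3 ⊕ 0 = 3.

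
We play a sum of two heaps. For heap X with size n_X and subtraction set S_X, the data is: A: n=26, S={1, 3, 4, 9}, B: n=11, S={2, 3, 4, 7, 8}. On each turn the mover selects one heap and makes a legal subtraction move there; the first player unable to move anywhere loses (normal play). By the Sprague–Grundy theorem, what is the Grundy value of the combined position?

Heap A, S = {1, 3, 4, 9}:
n :  0  1  2  3  4  5  6  7  8  9 10 11 12 13 14 15 16 17 18 19 20 21 22 23 24 25 26
G :  0  1  0  1  2  3  2  0  1  4  3  2  0  1  0  1  2  3  2  0  1  4  3  2  0  1  0
G_A(26) = 0.
Heap B, S = {2, 3, 4, 7, 8}:
n :  0  1  2  3  4  5  6  7  8  9 10 11
G :  0  0  1  1  2  2  0  3  1  4  2  0
G_B(11) = 0.
Combined Grundy value = 0 ⊕ 0 = 0.

0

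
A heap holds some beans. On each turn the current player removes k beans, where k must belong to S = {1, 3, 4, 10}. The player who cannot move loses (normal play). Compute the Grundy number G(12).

3

G(0) = 0
G(1) = mex{0} = 1
G(2) = mex{1} = 0
G(3) = mex{0,0} = 1
G(4) = mex{1,1,0} = 2
G(5) = mex{2,0,1} = 3
G(6) = mex{3,1,0} = 2
G(7) = mex{2,2,1} = 0
G(8) = mex{0,3,2} = 1
G(9) = mex{1,2,3} = 0
G(10) = mex{0,0,2,0} = 1
G(11) = mex{1,1,0,1} = 2
G(12) = mex{2,0,1,0} = 3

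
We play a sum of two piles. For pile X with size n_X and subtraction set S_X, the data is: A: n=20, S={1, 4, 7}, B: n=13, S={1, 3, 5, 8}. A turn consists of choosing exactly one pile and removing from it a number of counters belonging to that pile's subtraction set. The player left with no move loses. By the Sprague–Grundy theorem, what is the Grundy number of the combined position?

2

Pile A, S = {1, 4, 7}:
n :  0  1  2  3  4  5  6  7  8  9 10 11 12 13 14 15 16 17 18 19 20
G :  0  1  0  1  2  0  1  2  0  1  0  1  2  0  1  2  0  1  0  1  2
G_A(20) = 2.
Pile B, S = {1, 3, 5, 8}:
n :  0  1  2  3  4  5  6  7  8  9 10 11 12 13
G :  0  1  0  1  0  1  0  1  2  3  2  3  2  0
G_B(13) = 0.
Combined Grundy value = 2 ⊕ 0 = 2.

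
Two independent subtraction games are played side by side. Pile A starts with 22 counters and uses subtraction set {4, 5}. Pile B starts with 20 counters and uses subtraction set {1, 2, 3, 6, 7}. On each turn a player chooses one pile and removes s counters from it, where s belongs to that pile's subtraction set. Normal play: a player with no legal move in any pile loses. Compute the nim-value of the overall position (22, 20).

Pile A, S = {4, 5}:
n :  0  1  2  3  4  5  6  7  8  9 10 11 12 13 14 15 16 17 18 19 20 21 22
G :  0  0  0  0  1  1  1  1  2  0  0  0  0  1  1  1  1  2  0  0  0  0  1
G_A(22) = 1.
Pile B, S = {1, 2, 3, 6, 7}:
G(0) = 0
G(1) = mex{0} = 1
G(2) = mex{1,0} = 2
G(3) = mex{2,1,0} = 3
G(4) = mex{3,2,1} = 0
G(5) = mex{0,3,2} = 1
G(6) = mex{1,0,3,0} = 2
G(7) = mex{2,1,0,1,0} = 3
G(8) = mex{3,2,1,2,1} = 0
G(9) = mex{0,3,2,3,2} = 1
G(10) = mex{1,0,3,0,3} = 2
G(11) = mex{2,1,0,1,0} = 3
G(12) = mex{3,2,1,2,1} = 0
G(13) = mex{0,3,2,3,2} = 1
G(14) = mex{1,0,3,0,3} = 2
G(15) = mex{2,1,0,1,0} = 3
G(16) = mex{3,2,1,2,1} = 0
G(17) = mex{0,3,2,3,2} = 1
G(18) = mex{1,0,3,0,3} = 2
G(19) = mex{2,1,0,1,0} = 3
G(20) = mex{3,2,1,2,1} = 0
G_B(20) = 0.
Combined Grundy value = 1 ⊕ 0 = 1.

1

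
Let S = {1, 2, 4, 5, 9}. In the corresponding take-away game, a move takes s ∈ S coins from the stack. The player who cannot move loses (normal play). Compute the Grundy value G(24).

5

G(0) = 0
G(1) = mex{0} = 1
G(2) = mex{1,0} = 2
G(3) = mex{2,1} = 0
G(4) = mex{0,2,0} = 1
G(5) = mex{1,0,1,0} = 2
G(6) = mex{2,1,2,1} = 0
G(7) = mex{0,2,0,2} = 1
G(8) = mex{1,0,1,0} = 2
G(9) = mex{2,1,2,1,0} = 3
G(10) = mex{3,2,0,2,1} = 4
G(11) = mex{4,3,1,0,2} = 5
G(12) = mex{5,4,2,1,0} = 3
G(13) = mex{3,5,3,2,1} = 0
G(14) = mex{0,3,4,3,2} = 1
G(15) = mex{1,0,5,4,0} = 2
G(16) = mex{2,1,3,5,1} = 0
G(17) = mex{0,2,0,3,2} = 1
G(18) = mex{1,0,1,0,3} = 2
G(19) = mex{2,1,2,1,4} = 0
G(20) = mex{0,2,0,2,5} = 1
G(21) = mex{1,0,1,0,3} = 2
G(22) = mex{2,1,2,1,0} = 3
G(23) = mex{3,2,0,2,1} = 4
G(24) = mex{4,3,1,0,2} = 5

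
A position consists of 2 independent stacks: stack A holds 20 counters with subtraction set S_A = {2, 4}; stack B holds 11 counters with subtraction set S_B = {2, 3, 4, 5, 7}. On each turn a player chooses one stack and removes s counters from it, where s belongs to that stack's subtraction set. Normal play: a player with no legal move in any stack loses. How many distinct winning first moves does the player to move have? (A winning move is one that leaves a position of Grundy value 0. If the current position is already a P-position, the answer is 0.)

Stack A, S = {2, 4}:
n :  0  1  2  3  4  5  6  7  8  9 10 11 12 13 14 15 16 17 18 19 20
G :  0  0  1  1  2  2  0  0  1  1  2  2  0  0  1  1  2  2  0  0  1
G_A(20) = 1.
Stack B, S = {2, 3, 4, 5, 7}:
G(0) = 0
G(1) = mex{} = 0
G(2) = mex{0} = 1
G(3) = mex{0,0} = 1
G(4) = mex{1,0,0} = 2
G(5) = mex{1,1,0,0} = 2
G(6) = mex{2,1,1,0} = 3
G(7) = mex{2,2,1,1,0} = 3
G(8) = mex{3,2,2,1,0} = 4
G(9) = mex{3,3,2,2,1} = 0
G(10) = mex{4,3,3,2,1} = 0
G(11) = mex{0,4,3,3,2} = 1
G_B(11) = 1.
Combined Grundy value = 1 ⊕ 1 = 0.
A winning move leaves total XOR = 0, i.e. changes one component's Grundy value g to g ⊕ X where X is the current total.
Stack A: target g' = 1⊕0 = 1, but every legal move changes the Grundy value (mex property), so 0 moves.
Stack B: target g' = 1⊕0 = 1, but every legal move changes the Grundy value (mex property), so 0 moves.

0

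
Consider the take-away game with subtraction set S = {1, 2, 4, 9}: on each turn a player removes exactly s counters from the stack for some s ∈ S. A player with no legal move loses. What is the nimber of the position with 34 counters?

1

n :  0  1  2  3  4  5  6  7  8  9 10 11 12 13 14 15 16 17 18 19 20 21 22 23 24 25 26 27 28 29 30 31 32 33 34
G :  0  1  2  0  1  2  0  1  2  3  4  0  1  2  0  1  2  0  1  2  3  4  0  1  2  0  1  2  0  1  2  3  4  0  1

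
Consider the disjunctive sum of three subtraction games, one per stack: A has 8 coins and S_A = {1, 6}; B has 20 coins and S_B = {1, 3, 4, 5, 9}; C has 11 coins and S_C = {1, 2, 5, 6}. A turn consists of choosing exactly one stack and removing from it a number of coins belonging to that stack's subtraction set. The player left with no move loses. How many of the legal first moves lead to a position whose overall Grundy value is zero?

Stack A, S = {1, 6}:
G(0) = 0
G(1) = mex{0} = 1
G(2) = mex{1} = 0
G(3) = mex{0} = 1
G(4) = mex{1} = 0
G(5) = mex{0} = 1
G(6) = mex{1,0} = 2
G(7) = mex{2,1} = 0
G(8) = mex{0,0} = 1
G_A(8) = 1.
Stack B, S = {1, 3, 4, 5, 9}:
G(0) = 0
G(1) = mex{0} = 1
G(2) = mex{1} = 0
G(3) = mex{0,0} = 1
G(4) = mex{1,1,0} = 2
G(5) = mex{2,0,1,0} = 3
G(6) = mex{3,1,0,1} = 2
G(7) = mex{2,2,1,0} = 3
G(8) = mex{3,3,2,1} = 0
G(9) = mex{0,2,3,2,0} = 1
G(10) = mex{1,3,2,3,1} = 0
G(11) = mex{0,0,3,2,0} = 1
G(12) = mex{1,1,0,3,1} = 2
G(13) = mex{2,0,1,0,2} = 3
G(14) = mex{3,1,0,1,3} = 2
G(15) = mex{2,2,1,0,2} = 3
G(16) = mex{3,3,2,1,3} = 0
G(17) = mex{0,2,3,2,0} = 1
G(18) = mex{1,3,2,3,1} = 0
G(19) = mex{0,0,3,2,0} = 1
G(20) = mex{1,1,0,3,1} = 2
G_B(20) = 2.
Stack C, S = {1, 2, 5, 6}:
n :  0  1  2  3  4  5  6  7  8  9 10 11
G :  0  1  2  0  1  2  3  0  1  2  0  1
G_C(11) = 1.
Combined Grundy value = 1 ⊕ 2 ⊕ 1 = 2.
A winning move leaves total XOR = 0, i.e. changes one component's Grundy value g to g ⊕ X where X is the current total.
Stack A: need g' = 1⊕2 = 3. Options: 8−1→G=0, 8−6→G=0. Hits: 0.
Stack B: need g' = 2⊕2 = 0. Options: 20−1→G=1, 20−3→G=1, 20−4→G=0, 20−5→G=3, 20−9→G=1. Hits: 1.
Stack C: need g' = 1⊕2 = 3. Options: 11−1→G=0, 11−2→G=2, 11−5→G=3, 11−6→G=2. Hits: 1.

2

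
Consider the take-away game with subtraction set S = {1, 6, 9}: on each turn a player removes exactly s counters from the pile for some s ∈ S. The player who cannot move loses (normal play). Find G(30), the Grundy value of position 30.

G(0) = 0
G(1) = mex{0} = 1
G(2) = mex{1} = 0
G(3) = mex{0} = 1
G(4) = mex{1} = 0
G(5) = mex{0} = 1
G(6) = mex{1,0} = 2
G(7) = mex{2,1} = 0
G(8) = mex{0,0} = 1
G(9) = mex{1,1,0} = 2
G(10) = mex{2,0,1} = 3
G(11) = mex{3,1,0} = 2
G(12) = mex{2,2,1} = 0
G(13) = mex{0,0,0} = 1
G(14) = mex{1,1,1} = 0
G(15) = mex{0,2,2} = 1
G(16) = mex{1,3,0} = 2
G(17) = mex{2,2,1} = 0
G(18) = mex{0,0,2} = 1
G(19) = mex{1,1,3} = 0
G(20) = mex{0,0,2} = 1
G(21) = mex{1,1,0} = 2
G(22) = mex{2,2,1} = 0
G(23) = mex{0,0,0} = 1
G(24) = mex{1,1,1} = 0
G(25) = mex{0,0,2} = 1
G(26) = mex{1,1,0} = 2
G(27) = mex{2,2,1} = 0
G(28) = mex{0,0,0} = 1
G(29) = mex{1,1,1} = 0
G(30) = mex{0,0,2} = 1

1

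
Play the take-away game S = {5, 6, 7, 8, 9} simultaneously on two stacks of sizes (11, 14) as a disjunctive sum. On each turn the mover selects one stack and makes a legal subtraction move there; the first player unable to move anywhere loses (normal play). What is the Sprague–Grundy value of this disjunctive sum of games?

All stacks use S = {5, 6, 7, 8, 9}:
G(0) = 0
G(1) = mex{} = 0
G(2) = mex{} = 0
G(3) = mex{} = 0
G(4) = mex{} = 0
G(5) = mex{0} = 1
G(6) = mex{0,0} = 1
G(7) = mex{0,0,0} = 1
G(8) = mex{0,0,0,0} = 1
G(9) = mex{0,0,0,0,0} = 1
G(10) = mex{1,0,0,0,0} = 2
G(11) = mex{1,1,0,0,0} = 2
G(12) = mex{1,1,1,0,0} = 2
G(13) = mex{1,1,1,1,0} = 2
G(14) = mex{1,1,1,1,1} = 0
Stack A: G(11) = 2.
Stack B: G(14) = 0.
Combined Grundy value = 2 ⊕ 0 = 2.

2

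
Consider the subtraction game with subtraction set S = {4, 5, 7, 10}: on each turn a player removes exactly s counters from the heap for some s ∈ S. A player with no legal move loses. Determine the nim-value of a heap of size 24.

2

G(0) = 0
G(1) = mex{} = 0
G(2) = mex{} = 0
G(3) = mex{} = 0
G(4) = mex{0} = 1
G(5) = mex{0,0} = 1
G(6) = mex{0,0} = 1
G(7) = mex{0,0,0} = 1
G(8) = mex{1,0,0} = 2
G(9) = mex{1,1,0} = 2
G(10) = mex{1,1,0,0} = 2
G(11) = mex{1,1,1,0} = 2
G(12) = mex{2,1,1,0} = 3
G(13) = mex{2,2,1,0} = 3
G(14) = mex{2,2,1,1} = 0
G(15) = mex{2,2,2,1} = 0
G(16) = mex{3,2,2,1} = 0
G(17) = mex{3,3,2,1} = 0
G(18) = mex{0,3,2,2} = 1
G(19) = mex{0,0,3,2} = 1
G(20) = mex{0,0,3,2} = 1
G(21) = mex{0,0,0,2} = 1
G(22) = mex{1,0,0,3} = 2
G(23) = mex{1,1,0,3} = 2
G(24) = mex{1,1,0,0} = 2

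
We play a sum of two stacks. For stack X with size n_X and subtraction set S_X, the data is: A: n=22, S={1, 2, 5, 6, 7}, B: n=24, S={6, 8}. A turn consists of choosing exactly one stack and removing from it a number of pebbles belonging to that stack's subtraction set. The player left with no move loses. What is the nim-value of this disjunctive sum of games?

Stack A, S = {1, 2, 5, 6, 7}:
n :  0  1  2  3  4  5  6  7  8  9 10 11 12 13 14 15 16 17 18 19 20 21 22
G :  0  1  2  0  1  2  3  4  5  3  4  0  1  2  0  1  2  3  4  5  3  4  0
G_A(22) = 0.
Stack B, S = {6, 8}:
n :  0  1  2  3  4  5  6  7  8  9 10 11 12 13 14 15 16 17 18 19 20 21 22 23 24
G :  0  0  0  0  0  0  1  1  1  1  1  1  2  2  0  0  0  0  0  0  1  1  1  1  1
G_B(24) = 1.
Combined Grundy value = 0 ⊕ 1 = 1.

1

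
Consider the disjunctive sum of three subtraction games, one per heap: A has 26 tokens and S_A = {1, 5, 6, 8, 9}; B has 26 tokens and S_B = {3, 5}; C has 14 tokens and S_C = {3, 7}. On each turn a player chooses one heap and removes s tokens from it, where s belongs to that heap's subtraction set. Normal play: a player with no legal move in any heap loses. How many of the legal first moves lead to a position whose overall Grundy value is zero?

Heap A, S = {1, 5, 6, 8, 9}:
n :  0  1  2  3  4  5  6  7  8  9 10 11 12 13 14 15 16 17 18 19 20 21 22 23 24 25 26
G :  0  1  0  1  0  1  2  3  2  3  2  3  4  5  0  1  0  1  0  1  2  3  2  3  2  3  4
G_A(26) = 4.
Heap B, S = {3, 5}:
G(0) = 0
G(1) = mex{} = 0
G(2) = mex{} = 0
G(3) = mex{0} = 1
G(4) = mex{0} = 1
G(5) = mex{0,0} = 1
G(6) = mex{1,0} = 2
G(7) = mex{1,0} = 2
G(8) = mex{1,1} = 0
G(9) = mex{2,1} = 0
G(10) = mex{2,1} = 0
G(11) = mex{0,2} = 1
G(12) = mex{0,2} = 1
G(13) = mex{0,0} = 1
G(14) = mex{1,0} = 2
G(15) = mex{1,0} = 2
G(16) = mex{1,1} = 0
G(17) = mex{2,1} = 0
G(18) = mex{2,1} = 0
G(19) = mex{0,2} = 1
G(20) = mex{0,2} = 1
G(21) = mex{0,0} = 1
G(22) = mex{1,0} = 2
G(23) = mex{1,0} = 2
G(24) = mex{1,1} = 0
G(25) = mex{2,1} = 0
G(26) = mex{2,1} = 0
G_B(26) = 0.
Heap C, S = {3, 7}:
n :  0  1  2  3  4  5  6  7  8  9 10 11 12 13 14
G :  0  0  0  1  1  1  0  2  2  1  0  0  0  1  1
G_C(14) = 1.
Combined Grundy value = 4 ⊕ 0 ⊕ 1 = 5.
A winning move leaves total XOR = 0, i.e. changes one component's Grundy value g to g ⊕ X where X is the current total.
Heap A: need g' = 4⊕5 = 1. Options: 26−1→G=3, 26−5→G=3, 26−6→G=2, 26−8→G=0, 26−9→G=1. Hits: 1.
Heap B: need g' = 0⊕5 = 5. Options: 26−3→G=2, 26−5→G=1. Hits: 0.
Heap C: need g' = 1⊕5 = 4. Options: 14−3→G=0, 14−7→G=2. Hits: 0.

1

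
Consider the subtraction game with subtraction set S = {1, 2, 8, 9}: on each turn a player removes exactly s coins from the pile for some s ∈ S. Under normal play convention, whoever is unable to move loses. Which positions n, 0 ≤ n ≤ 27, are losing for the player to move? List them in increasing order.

0, 3, 6, 10, 13, 16, 20, 23, 26

n :  0  1  2  3  4  5  6  7  8  9 10 11 12 13 14 15 16 17 18 19 20 21 22 23 24 25 26 27
G :  0  1  2  0  1  2  0  1  2  3  0  1  2  0  1  2  0  1  2  3  0  1  2  0  1  2  0  1
P-positions are exactly the n with G(n) = 0.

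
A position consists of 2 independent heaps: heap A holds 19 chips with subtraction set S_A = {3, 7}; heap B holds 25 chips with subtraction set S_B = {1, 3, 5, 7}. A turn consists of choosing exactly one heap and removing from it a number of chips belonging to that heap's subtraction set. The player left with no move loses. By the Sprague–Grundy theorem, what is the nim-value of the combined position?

0

Heap A, S = {3, 7}:
G(0) = 0
G(1) = mex{} = 0
G(2) = mex{} = 0
G(3) = mex{0} = 1
G(4) = mex{0} = 1
G(5) = mex{0} = 1
G(6) = mex{1} = 0
G(7) = mex{1,0} = 2
G(8) = mex{1,0} = 2
G(9) = mex{0,0} = 1
G(10) = mex{2,1} = 0
G(11) = mex{2,1} = 0
G(12) = mex{1,1} = 0
G(13) = mex{0,0} = 1
G(14) = mex{0,2} = 1
G(15) = mex{0,2} = 1
G(16) = mex{1,1} = 0
G(17) = mex{1,0} = 2
G(18) = mex{1,0} = 2
G(19) = mex{0,0} = 1
G_A(19) = 1.
Heap B, S = {1, 3, 5, 7}:
n :  0  1  2  3  4  5  6  7  8  9 10 11 12 13 14 15 16 17 18 19 20 21 22 23 24 25
G :  0  1  0  1  0  1  0  1  0  1  0  1  0  1  0  1  0  1  0  1  0  1  0  1  0  1
G_B(25) = 1.
Combined Grundy value = 1 ⊕ 1 = 0.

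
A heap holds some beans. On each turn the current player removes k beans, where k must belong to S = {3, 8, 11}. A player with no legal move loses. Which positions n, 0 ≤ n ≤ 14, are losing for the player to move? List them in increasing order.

0, 1, 2, 6, 7

G(0) = 0
G(1) = mex{} = 0
G(2) = mex{} = 0
G(3) = mex{0} = 1
G(4) = mex{0} = 1
G(5) = mex{0} = 1
G(6) = mex{1} = 0
G(7) = mex{1} = 0
G(8) = mex{1,0} = 2
G(9) = mex{0,0} = 1
G(10) = mex{0,0} = 1
G(11) = mex{2,1,0} = 3
G(12) = mex{1,1,0} = 2
G(13) = mex{1,1,0} = 2
G(14) = mex{3,0,1} = 2
P-positions are exactly the n with G(n) = 0.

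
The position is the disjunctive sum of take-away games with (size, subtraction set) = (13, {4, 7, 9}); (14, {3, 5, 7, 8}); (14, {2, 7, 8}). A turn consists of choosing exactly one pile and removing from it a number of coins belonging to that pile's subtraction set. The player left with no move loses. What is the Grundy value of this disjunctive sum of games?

Pile A, S = {4, 7, 9}:
n :  0  1  2  3  4  5  6  7  8  9 10 11 12 13
G :  0  0  0  0  1  1  1  1  2  2  2  2  3  0
G_A(13) = 0.
Pile B, S = {3, 5, 7, 8}:
n :  0  1  2  3  4  5  6  7  8  9 10 11 12 13 14
G :  0  0  0  1  1  1  2  2  2  3  3  0  0  0  1
G_B(14) = 1.
Pile C, S = {2, 7, 8}:
n :  0  1  2  3  4  5  6  7  8  9 10 11 12 13 14
G :  0  0  1  1  0  0  1  1  2  2  0  3  1  2  0
G_C(14) = 0.
Combined Grundy value = 0 ⊕ 1 ⊕ 0 = 1.

1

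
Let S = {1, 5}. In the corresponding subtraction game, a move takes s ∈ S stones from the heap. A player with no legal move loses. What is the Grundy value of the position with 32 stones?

0

G(0) = 0
G(1) = mex{0} = 1
G(2) = mex{1} = 0
G(3) = mex{0} = 1
G(4) = mex{1} = 0
G(5) = mex{0,0} = 1
G(6) = mex{1,1} = 0
G(7) = mex{0,0} = 1
G(8) = mex{1,1} = 0
G(9) = mex{0,0} = 1
G(10) = mex{1,1} = 0
G(11) = mex{0,0} = 1
G(12) = mex{1,1} = 0
G(13) = mex{0,0} = 1
G(14) = mex{1,1} = 0
G(15) = mex{0,0} = 1
G(16) = mex{1,1} = 0
G(17) = mex{0,0} = 1
G(18) = mex{1,1} = 0
G(19) = mex{0,0} = 1
G(20) = mex{1,1} = 0
G(21) = mex{0,0} = 1
G(22) = mex{1,1} = 0
G(23) = mex{0,0} = 1
G(24) = mex{1,1} = 0
G(25) = mex{0,0} = 1
G(26) = mex{1,1} = 0
G(27) = mex{0,0} = 1
G(28) = mex{1,1} = 0
G(29) = mex{0,0} = 1
G(30) = mex{1,1} = 0
G(31) = mex{0,0} = 1
G(32) = mex{1,1} = 0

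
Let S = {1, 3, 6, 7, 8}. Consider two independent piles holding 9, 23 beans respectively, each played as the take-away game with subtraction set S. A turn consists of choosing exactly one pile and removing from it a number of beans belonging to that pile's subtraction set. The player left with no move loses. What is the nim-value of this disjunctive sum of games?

1

All piles use S = {1, 3, 6, 7, 8}:
G(0) = 0
G(1) = mex{0} = 1
G(2) = mex{1} = 0
G(3) = mex{0,0} = 1
G(4) = mex{1,1} = 0
G(5) = mex{0,0} = 1
G(6) = mex{1,1,0} = 2
G(7) = mex{2,0,1,0} = 3
G(8) = mex{3,1,0,1,0} = 2
G(9) = mex{2,2,1,0,1} = 3
G(10) = mex{3,3,0,1,0} = 2
G(11) = mex{2,2,1,0,1} = 3
G(12) = mex{3,3,2,1,0} = 4
G(13) = mex{4,2,3,2,1} = 0
G(14) = mex{0,3,2,3,2} = 1
G(15) = mex{1,4,3,2,3} = 0
G(16) = mex{0,0,2,3,2} = 1
G(17) = mex{1,1,3,2,3} = 0
G(18) = mex{0,0,4,3,2} = 1
G(19) = mex{1,1,0,4,3} = 2
G(20) = mex{2,0,1,0,4} = 3
G(21) = mex{3,1,0,1,0} = 2
G(22) = mex{2,2,1,0,1} = 3
G(23) = mex{3,3,0,1,0} = 2
Pile A: G(9) = 3.
Pile B: G(23) = 2.
Combined Grundy value = 3 ⊕ 2 = 1.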